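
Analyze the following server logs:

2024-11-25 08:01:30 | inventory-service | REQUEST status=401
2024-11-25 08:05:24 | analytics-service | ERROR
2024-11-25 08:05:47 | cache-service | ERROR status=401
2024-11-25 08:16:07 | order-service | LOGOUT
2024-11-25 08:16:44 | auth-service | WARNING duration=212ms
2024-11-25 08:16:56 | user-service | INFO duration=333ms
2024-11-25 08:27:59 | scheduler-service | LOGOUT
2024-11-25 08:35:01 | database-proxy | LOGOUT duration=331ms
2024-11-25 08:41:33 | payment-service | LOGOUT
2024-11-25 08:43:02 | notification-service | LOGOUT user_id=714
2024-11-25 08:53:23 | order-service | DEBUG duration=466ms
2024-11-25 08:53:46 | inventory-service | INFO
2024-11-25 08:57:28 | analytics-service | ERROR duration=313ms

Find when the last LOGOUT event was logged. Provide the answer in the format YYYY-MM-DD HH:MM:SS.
2024-11-25 08:43:02

To find the last event:

1. Filter for all LOGOUT events
2. Sort by timestamp
3. Select the last one
4. Timestamp: 2024-11-25 08:43:02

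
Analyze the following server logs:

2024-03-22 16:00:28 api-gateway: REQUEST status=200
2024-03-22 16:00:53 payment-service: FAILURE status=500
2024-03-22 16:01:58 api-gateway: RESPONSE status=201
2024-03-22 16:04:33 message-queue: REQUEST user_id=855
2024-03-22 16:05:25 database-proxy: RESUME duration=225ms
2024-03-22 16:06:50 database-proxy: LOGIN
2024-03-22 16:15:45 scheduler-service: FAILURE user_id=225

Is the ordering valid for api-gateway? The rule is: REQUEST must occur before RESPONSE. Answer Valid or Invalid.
Valid

To validate ordering:

1. Required order: REQUEST → RESPONSE
2. Rule: REQUEST must occur before RESPONSE
3. Check actual order of events for api-gateway
4. Result: Valid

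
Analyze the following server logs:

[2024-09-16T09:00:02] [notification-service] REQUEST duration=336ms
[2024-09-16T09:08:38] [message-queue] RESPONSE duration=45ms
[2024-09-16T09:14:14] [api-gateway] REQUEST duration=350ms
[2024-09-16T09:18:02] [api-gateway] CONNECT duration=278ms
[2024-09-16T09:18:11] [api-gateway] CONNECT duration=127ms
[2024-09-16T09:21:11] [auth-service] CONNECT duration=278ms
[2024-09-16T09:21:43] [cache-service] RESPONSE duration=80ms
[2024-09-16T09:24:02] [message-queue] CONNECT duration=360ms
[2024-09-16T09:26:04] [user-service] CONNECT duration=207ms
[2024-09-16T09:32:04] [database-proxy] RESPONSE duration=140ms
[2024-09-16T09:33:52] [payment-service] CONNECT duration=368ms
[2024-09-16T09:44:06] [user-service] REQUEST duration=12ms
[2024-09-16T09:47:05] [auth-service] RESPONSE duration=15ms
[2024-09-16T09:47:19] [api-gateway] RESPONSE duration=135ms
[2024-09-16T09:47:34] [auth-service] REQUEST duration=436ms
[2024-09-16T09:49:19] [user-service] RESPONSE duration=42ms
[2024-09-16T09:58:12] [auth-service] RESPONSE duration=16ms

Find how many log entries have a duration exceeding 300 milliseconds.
5

To count timeouts:

1. Threshold: 300ms
2. Extract duration from each log entry
3. Count entries where duration > 300
4. Timeout count: 5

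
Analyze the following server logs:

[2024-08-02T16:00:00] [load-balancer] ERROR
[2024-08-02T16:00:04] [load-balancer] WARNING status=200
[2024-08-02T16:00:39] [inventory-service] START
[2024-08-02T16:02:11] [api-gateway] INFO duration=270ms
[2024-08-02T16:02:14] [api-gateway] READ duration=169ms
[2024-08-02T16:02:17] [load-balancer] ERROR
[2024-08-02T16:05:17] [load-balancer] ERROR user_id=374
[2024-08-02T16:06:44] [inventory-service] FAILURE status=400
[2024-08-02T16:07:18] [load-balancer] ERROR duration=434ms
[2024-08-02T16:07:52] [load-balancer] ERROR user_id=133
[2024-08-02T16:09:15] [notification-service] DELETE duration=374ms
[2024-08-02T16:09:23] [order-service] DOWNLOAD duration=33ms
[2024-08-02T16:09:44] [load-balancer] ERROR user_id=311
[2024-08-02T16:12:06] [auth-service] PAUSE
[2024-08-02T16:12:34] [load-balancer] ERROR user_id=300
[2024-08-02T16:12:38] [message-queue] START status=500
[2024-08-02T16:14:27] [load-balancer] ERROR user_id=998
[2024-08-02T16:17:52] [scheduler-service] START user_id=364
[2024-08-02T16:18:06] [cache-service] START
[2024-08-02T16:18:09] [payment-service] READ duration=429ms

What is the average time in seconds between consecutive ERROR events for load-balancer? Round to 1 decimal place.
123.9

To calculate average interval:

1. Find all ERROR events for load-balancer in order
2. Calculate time gaps between consecutive events
3. Compute mean of gaps: 867 / 7 = 123.9 seconds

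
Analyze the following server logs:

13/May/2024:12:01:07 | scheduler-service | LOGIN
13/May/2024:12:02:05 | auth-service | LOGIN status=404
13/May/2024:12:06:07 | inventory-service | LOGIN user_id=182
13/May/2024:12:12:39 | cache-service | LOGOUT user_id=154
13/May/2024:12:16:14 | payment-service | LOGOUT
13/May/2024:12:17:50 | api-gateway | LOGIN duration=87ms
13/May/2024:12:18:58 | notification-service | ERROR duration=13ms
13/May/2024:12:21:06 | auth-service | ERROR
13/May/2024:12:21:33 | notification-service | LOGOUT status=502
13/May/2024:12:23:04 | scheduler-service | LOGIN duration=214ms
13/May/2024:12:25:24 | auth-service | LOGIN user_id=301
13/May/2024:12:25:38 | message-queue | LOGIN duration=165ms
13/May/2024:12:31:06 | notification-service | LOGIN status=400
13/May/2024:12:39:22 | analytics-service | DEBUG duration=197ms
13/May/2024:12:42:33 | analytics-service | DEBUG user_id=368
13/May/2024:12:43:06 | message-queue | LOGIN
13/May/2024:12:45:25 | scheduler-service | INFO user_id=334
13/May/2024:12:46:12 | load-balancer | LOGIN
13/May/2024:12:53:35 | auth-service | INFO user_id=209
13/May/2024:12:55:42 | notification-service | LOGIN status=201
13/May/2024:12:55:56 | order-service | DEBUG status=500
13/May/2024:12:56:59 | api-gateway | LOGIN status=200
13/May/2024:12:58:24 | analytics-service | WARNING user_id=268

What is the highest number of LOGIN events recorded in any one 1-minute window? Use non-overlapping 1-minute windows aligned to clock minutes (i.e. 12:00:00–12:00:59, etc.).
2

To find the burst window:

1. Divide the log period into non-overlapping 1-minute windows starting at 12:00
2. Count LOGIN events in each window
3. Find the window with maximum count
4. Maximum events in a window: 2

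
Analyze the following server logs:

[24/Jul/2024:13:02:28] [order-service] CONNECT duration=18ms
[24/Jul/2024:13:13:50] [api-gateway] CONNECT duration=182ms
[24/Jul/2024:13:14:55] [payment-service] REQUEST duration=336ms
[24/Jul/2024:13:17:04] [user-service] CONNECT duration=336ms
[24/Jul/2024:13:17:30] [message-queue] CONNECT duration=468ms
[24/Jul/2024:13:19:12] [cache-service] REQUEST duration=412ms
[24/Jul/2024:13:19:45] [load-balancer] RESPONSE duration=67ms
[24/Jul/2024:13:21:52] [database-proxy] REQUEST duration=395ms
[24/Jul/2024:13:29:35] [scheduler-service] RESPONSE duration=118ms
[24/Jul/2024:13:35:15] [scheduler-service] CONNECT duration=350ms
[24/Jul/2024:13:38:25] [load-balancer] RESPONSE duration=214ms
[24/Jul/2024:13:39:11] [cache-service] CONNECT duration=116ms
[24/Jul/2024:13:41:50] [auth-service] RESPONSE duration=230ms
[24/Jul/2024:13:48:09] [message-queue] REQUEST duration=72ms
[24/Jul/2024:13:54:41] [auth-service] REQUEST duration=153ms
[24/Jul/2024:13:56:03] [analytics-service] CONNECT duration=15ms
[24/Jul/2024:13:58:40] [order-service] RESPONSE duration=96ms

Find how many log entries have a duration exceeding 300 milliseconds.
6

To count timeouts:

1. Threshold: 300ms
2. Extract duration from each log entry
3. Count entries where duration > 300
4. Timeout count: 6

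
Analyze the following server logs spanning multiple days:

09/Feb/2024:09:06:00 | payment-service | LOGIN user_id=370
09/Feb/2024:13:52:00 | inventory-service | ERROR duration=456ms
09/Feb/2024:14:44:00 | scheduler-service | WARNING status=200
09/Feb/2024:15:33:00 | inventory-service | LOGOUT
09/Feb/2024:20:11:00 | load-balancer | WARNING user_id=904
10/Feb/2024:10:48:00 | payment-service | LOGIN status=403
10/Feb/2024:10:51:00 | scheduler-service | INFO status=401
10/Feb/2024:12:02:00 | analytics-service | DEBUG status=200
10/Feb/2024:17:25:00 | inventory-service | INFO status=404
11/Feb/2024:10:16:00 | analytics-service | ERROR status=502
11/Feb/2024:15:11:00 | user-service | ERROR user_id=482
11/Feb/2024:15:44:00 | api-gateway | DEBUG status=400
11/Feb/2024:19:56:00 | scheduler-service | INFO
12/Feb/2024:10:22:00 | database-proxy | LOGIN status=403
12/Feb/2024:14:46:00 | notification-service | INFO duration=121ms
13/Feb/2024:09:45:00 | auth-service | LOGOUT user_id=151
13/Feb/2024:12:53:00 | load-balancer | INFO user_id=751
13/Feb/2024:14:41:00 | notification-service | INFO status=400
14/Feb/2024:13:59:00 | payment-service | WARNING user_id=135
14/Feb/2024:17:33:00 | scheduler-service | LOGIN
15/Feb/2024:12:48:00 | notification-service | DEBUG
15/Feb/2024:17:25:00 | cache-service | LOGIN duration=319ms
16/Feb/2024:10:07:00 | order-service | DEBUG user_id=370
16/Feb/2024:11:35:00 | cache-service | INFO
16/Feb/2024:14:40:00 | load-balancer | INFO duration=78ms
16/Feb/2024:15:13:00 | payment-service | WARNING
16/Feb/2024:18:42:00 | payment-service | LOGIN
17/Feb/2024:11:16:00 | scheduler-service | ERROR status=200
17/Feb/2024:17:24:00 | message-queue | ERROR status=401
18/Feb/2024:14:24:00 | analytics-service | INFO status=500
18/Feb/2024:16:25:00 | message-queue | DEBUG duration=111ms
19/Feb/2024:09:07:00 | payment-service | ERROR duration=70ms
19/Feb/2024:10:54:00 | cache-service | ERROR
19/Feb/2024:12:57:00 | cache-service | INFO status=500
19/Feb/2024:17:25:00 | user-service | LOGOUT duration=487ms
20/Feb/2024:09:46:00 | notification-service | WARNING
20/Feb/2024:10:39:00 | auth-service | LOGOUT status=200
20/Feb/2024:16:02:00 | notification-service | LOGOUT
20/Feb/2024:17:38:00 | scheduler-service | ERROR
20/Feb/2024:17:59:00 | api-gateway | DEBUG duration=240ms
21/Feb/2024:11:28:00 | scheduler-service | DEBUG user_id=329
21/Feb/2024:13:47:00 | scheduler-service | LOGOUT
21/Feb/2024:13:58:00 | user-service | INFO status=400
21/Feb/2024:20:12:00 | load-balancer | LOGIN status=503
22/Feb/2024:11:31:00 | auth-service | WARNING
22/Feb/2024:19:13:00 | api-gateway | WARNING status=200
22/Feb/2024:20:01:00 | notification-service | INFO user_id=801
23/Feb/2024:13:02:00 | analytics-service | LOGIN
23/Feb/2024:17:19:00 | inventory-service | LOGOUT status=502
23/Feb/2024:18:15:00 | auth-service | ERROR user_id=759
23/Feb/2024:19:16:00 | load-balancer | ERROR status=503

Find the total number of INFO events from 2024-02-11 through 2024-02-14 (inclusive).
4

To filter by date range:

1. Date range: 2024-02-11 through 2024-02-14, both dates inclusive
2. Filter for INFO events whose date falls in this range
3. Count matching events: 4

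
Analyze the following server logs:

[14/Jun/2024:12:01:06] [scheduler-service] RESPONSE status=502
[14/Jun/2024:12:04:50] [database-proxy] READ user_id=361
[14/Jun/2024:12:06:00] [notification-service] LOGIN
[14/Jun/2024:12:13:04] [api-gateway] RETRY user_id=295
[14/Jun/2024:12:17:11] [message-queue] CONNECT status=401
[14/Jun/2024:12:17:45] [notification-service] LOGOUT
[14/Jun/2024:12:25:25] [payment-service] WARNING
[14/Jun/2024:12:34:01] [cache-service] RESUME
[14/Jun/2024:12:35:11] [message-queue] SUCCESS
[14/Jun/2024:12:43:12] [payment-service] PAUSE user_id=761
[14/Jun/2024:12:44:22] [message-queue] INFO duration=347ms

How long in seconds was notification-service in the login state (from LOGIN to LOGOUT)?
705

To calculate state duration:

1. Find LOGIN event for notification-service: 14/Jun/2024:12:06:00
2. Find LOGOUT event for notification-service: 14/Jun/2024:12:17:45
3. Calculate duration: 14/Jun/2024:12:17:45 - 14/Jun/2024:12:06:00 = 705 seconds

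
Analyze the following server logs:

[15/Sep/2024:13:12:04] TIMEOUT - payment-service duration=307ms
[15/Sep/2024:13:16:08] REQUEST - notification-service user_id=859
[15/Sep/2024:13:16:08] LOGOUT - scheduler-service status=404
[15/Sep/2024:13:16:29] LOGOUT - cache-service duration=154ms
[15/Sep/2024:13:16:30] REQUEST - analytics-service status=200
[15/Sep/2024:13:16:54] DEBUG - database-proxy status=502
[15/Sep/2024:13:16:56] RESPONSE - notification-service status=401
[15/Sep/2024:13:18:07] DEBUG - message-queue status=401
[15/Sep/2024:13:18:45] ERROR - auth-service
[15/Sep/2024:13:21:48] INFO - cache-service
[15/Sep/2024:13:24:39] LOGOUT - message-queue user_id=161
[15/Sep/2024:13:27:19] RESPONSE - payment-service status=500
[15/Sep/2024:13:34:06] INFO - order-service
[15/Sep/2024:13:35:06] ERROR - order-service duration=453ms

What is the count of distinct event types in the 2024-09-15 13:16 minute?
4

To count unique event types:

1. Filter events in the minute starting at 2024-09-15 13:16
2. Extract event types from matching entries
3. Count unique types: 4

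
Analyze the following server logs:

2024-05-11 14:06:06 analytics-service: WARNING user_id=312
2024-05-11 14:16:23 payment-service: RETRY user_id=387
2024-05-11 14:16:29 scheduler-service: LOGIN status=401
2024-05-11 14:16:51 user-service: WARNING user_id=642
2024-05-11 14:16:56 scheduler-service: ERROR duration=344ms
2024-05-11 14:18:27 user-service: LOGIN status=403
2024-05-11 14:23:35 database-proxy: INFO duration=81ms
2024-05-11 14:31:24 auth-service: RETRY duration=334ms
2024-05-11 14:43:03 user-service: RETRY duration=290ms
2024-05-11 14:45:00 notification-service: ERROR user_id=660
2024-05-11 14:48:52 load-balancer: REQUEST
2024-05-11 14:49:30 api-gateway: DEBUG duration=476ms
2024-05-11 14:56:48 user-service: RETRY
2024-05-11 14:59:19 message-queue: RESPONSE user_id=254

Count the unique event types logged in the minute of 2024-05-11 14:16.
4

To count unique event types:

1. Filter events in the minute starting at 2024-05-11 14:16
2. Extract event types from matching entries
3. Count unique types: 4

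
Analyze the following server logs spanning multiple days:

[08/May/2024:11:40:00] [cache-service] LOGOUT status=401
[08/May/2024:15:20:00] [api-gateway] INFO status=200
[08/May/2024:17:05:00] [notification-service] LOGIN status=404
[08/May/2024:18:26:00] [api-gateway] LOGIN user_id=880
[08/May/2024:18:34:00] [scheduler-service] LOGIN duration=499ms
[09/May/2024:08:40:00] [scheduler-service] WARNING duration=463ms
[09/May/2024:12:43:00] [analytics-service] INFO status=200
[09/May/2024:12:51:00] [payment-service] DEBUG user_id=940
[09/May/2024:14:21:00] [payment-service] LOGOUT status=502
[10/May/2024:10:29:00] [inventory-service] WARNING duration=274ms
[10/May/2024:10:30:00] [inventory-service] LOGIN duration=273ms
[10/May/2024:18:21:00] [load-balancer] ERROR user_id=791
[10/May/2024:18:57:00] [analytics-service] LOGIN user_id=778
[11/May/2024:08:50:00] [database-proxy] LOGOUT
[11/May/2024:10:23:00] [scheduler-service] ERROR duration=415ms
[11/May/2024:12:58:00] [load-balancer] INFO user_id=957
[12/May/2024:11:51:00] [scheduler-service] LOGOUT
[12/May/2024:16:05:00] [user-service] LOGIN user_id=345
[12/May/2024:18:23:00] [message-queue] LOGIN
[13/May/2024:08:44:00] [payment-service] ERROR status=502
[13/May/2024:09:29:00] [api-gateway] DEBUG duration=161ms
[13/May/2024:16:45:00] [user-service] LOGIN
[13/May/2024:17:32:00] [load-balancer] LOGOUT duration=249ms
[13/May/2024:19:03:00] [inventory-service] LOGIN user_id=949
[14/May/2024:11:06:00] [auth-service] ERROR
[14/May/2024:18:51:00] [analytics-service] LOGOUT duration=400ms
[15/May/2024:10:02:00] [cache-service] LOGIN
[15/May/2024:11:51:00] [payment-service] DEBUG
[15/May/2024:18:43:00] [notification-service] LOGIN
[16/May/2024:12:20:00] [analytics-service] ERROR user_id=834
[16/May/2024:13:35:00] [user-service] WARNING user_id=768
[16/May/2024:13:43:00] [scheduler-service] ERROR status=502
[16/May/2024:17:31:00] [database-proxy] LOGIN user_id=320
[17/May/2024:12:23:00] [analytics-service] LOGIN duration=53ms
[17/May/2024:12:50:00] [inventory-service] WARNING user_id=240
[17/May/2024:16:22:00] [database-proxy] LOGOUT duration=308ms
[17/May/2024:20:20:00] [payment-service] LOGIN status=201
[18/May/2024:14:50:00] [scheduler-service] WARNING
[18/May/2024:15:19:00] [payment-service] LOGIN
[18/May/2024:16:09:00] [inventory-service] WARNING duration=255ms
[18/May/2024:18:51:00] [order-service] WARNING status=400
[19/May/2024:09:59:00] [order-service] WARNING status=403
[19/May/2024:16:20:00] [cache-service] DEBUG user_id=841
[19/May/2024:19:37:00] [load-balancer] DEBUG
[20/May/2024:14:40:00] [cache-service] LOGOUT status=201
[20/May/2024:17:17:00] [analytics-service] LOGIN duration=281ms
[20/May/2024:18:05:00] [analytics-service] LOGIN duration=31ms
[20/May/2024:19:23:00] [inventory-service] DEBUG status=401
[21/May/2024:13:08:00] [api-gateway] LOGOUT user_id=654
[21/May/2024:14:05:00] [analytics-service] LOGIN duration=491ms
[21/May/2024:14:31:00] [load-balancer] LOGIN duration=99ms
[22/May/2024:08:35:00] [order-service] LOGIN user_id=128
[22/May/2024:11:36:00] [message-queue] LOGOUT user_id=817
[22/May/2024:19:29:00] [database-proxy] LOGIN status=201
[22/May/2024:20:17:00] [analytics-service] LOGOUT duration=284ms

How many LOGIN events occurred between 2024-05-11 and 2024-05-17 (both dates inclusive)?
9

To filter by date range:

1. Date range: 2024-05-11 through 2024-05-17, both dates inclusive
2. Filter for LOGIN events whose date falls in this range
3. Count matching events: 9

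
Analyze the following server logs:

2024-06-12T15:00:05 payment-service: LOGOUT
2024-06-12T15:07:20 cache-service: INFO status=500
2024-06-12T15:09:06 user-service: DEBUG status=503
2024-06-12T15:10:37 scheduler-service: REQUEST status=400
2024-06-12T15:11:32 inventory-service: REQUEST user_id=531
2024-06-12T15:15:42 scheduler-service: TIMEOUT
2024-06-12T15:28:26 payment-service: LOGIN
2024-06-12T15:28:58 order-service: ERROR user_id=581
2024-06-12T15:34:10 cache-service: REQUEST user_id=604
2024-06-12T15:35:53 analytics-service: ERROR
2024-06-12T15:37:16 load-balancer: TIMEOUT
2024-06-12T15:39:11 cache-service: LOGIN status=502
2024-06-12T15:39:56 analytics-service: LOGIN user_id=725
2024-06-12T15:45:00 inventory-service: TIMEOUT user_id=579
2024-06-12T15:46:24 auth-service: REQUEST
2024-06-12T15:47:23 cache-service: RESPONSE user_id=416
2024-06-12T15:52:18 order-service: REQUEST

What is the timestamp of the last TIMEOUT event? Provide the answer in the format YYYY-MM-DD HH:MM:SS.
2024-06-12 15:45:00

To find the last event:

1. Filter for all TIMEOUT events
2. Sort by timestamp
3. Select the last one
4. Timestamp: 2024-06-12 15:45:00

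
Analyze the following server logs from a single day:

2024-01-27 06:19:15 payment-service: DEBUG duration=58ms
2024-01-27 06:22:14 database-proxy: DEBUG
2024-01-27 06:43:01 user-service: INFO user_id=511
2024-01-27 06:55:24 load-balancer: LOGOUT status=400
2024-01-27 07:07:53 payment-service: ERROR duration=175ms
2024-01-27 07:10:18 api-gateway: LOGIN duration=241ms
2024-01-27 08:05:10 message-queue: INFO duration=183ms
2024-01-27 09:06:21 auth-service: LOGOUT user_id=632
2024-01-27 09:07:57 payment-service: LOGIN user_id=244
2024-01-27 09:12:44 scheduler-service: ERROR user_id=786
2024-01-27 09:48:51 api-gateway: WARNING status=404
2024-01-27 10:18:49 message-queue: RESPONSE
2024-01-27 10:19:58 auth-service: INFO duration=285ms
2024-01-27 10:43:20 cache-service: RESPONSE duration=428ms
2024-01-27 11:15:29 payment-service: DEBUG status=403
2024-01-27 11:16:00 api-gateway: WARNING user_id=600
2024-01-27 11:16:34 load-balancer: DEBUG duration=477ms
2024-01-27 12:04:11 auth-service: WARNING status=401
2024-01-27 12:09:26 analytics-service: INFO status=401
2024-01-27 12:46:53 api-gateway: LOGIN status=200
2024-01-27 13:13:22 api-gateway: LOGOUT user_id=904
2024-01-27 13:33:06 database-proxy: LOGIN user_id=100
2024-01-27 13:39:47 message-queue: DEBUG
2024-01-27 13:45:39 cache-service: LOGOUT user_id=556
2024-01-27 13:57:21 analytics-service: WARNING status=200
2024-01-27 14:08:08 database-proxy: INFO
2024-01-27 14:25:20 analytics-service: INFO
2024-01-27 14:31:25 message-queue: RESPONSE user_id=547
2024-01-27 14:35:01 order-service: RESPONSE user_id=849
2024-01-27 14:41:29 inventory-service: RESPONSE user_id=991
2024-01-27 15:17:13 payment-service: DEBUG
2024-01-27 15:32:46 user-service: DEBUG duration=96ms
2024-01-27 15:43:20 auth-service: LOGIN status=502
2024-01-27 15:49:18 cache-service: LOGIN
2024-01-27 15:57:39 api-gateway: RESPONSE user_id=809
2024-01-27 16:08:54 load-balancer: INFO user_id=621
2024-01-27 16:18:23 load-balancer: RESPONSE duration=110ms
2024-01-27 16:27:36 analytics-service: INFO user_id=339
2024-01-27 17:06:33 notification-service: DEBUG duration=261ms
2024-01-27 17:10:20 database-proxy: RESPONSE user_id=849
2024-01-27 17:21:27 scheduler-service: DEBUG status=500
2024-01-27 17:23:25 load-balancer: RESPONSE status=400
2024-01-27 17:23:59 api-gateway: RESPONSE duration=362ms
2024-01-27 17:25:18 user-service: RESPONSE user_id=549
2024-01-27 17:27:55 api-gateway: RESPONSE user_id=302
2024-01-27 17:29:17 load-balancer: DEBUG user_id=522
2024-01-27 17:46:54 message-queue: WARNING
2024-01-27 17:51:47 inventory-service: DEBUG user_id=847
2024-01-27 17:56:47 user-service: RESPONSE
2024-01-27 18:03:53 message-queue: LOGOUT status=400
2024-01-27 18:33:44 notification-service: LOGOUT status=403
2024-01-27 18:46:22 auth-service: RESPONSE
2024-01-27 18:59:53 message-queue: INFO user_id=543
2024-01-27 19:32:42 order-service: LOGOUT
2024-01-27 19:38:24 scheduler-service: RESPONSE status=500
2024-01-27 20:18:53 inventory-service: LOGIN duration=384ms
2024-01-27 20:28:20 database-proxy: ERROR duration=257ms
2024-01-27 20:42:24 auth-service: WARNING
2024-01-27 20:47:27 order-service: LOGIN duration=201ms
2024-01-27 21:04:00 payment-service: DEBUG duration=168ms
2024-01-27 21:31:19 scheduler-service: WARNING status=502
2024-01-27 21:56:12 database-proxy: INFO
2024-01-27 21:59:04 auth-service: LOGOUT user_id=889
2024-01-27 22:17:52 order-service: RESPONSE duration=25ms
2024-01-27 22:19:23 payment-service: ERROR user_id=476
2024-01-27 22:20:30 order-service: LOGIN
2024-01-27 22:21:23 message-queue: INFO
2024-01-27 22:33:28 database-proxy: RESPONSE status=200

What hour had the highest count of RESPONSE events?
17

To find the peak hour:

1. Group all RESPONSE events by hour
2. Count events in each hour
3. Find hour with maximum count
4. Peak hour: 17 (with 6 events)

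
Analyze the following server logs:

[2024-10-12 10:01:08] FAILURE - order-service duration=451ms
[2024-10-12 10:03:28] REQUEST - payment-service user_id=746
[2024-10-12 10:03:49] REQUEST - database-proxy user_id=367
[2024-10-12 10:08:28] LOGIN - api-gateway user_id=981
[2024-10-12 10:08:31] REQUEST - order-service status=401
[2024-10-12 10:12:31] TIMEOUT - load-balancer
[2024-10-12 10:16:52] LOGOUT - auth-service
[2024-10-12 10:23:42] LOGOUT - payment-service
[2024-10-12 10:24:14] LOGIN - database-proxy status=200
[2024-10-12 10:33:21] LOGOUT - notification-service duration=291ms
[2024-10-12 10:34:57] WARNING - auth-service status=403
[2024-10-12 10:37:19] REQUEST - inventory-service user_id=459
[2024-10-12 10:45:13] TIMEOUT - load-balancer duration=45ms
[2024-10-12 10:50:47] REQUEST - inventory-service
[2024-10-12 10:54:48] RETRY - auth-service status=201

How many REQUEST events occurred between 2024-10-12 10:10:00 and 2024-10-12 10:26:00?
0

To count events in the time window:

1. Window boundaries: 2024-10-12 10:10:00 to 2024-10-12 10:26:00
2. Filter for REQUEST events within this window
3. Count matching events: 0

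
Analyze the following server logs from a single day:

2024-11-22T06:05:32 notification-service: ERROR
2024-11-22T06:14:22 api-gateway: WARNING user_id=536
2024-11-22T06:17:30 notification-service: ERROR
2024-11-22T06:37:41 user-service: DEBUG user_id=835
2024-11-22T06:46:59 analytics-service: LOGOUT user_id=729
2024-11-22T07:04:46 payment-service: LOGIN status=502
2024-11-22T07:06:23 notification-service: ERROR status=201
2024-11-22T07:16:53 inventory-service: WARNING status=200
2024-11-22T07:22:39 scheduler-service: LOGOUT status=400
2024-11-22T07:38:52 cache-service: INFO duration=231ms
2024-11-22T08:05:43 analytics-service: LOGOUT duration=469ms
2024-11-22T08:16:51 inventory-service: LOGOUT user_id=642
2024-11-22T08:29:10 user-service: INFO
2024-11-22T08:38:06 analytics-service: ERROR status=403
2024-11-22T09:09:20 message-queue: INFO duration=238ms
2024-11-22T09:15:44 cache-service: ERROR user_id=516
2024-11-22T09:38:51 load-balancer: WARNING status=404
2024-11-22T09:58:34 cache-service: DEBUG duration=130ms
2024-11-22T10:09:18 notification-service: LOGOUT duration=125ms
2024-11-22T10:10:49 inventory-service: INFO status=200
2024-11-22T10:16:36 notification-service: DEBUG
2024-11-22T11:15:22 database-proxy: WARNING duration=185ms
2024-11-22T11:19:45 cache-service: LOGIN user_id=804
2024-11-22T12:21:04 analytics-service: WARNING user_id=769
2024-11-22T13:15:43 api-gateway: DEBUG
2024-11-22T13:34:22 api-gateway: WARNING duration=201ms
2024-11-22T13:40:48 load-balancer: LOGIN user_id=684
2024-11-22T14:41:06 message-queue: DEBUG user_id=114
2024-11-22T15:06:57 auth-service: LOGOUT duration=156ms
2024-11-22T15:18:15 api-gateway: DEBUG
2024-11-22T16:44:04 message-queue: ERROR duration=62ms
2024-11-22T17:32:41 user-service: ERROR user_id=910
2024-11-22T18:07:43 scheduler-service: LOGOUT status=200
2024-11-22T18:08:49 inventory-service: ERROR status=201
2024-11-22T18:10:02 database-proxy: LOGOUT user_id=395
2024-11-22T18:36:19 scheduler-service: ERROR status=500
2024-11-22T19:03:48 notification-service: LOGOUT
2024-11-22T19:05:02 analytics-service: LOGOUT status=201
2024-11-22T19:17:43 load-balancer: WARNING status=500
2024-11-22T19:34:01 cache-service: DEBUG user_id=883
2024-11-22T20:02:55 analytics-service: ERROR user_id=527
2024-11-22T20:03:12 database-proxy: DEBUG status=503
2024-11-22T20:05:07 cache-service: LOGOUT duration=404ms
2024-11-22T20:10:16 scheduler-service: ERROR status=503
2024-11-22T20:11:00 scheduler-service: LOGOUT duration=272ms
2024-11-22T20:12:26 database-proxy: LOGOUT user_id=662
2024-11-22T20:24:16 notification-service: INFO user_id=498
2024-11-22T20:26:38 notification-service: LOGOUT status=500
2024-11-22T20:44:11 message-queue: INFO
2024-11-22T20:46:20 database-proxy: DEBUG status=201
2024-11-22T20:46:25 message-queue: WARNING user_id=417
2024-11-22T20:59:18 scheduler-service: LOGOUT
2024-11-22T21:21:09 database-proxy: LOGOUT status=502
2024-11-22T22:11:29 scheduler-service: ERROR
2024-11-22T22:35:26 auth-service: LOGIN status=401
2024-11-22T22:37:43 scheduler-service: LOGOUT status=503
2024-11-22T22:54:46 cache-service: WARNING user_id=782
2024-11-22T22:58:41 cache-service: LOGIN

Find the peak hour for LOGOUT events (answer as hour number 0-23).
20

To find the peak hour:

1. Group all LOGOUT events by hour
2. Count events in each hour
3. Find hour with maximum count
4. Peak hour: 20 (with 5 events)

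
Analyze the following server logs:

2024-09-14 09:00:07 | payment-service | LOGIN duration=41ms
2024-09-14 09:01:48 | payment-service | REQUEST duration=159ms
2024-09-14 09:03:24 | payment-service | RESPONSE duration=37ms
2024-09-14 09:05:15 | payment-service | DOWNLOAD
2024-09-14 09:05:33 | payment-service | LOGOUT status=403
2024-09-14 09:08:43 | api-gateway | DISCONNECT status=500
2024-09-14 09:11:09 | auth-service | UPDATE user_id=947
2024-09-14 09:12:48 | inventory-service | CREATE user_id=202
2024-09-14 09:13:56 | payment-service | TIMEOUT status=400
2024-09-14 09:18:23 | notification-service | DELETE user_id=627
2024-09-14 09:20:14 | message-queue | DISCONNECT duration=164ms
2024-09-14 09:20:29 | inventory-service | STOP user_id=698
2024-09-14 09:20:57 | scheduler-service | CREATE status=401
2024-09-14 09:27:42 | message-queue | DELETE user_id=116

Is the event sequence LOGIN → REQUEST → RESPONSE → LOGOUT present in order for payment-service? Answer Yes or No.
Yes

To verify sequence order:

1. Find all events in sequence LOGIN → REQUEST → RESPONSE → LOGOUT for payment-service
2. Extract their timestamps
3. Check if timestamps are in ascending order
4. Result: Yes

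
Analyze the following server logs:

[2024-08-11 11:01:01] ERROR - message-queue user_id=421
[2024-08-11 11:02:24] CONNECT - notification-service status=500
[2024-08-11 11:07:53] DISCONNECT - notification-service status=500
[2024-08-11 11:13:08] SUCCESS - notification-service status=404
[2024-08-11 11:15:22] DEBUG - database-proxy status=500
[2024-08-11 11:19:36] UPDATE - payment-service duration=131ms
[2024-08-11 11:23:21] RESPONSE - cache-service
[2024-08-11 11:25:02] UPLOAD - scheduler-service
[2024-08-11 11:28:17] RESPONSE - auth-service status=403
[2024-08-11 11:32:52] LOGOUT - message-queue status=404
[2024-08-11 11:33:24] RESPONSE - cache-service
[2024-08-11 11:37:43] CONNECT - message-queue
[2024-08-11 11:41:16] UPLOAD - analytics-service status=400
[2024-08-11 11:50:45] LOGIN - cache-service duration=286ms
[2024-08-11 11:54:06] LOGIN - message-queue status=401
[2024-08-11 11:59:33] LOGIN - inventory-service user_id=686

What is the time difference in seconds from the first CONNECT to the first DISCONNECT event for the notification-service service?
329

To find the time between events:

1. Locate the first CONNECT event for notification-service: 2024-08-11 11:02:24
2. Locate the first DISCONNECT event for notification-service: 2024-08-11 11:07:53
3. Calculate the difference: 2024-08-11 11:07:53 - 2024-08-11 11:02:24 = 329 seconds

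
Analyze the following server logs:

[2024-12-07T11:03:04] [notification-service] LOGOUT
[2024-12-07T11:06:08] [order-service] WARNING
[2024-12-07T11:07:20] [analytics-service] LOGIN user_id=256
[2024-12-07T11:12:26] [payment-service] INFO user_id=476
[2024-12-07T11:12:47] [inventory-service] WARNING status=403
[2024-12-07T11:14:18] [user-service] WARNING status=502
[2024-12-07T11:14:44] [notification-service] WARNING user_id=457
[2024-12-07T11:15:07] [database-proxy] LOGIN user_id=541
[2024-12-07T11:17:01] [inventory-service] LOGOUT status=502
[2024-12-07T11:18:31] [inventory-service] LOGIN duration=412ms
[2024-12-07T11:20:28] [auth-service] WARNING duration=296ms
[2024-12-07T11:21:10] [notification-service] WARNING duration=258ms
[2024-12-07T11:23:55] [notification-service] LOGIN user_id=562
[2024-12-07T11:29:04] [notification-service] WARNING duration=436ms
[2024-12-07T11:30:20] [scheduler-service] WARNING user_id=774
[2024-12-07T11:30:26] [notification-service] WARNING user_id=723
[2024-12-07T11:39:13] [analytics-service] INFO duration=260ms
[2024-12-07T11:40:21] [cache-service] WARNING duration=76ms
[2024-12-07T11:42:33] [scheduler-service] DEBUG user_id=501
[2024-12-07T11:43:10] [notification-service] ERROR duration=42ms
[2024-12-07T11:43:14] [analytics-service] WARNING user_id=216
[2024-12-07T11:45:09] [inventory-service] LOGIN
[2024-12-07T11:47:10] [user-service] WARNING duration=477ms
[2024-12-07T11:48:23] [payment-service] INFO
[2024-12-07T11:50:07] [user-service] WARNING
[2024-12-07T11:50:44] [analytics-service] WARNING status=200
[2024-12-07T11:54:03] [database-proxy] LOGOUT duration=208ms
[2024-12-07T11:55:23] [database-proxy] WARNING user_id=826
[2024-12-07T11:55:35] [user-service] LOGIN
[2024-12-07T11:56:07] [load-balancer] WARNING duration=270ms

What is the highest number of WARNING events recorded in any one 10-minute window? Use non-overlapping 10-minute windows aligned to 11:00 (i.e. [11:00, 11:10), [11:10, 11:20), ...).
4

To find the burst window:

1. Divide the log period into non-overlapping 10-minute windows starting at 11:00
2. Count WARNING events in each window
3. Find the window with maximum count
4. Maximum events in a window: 4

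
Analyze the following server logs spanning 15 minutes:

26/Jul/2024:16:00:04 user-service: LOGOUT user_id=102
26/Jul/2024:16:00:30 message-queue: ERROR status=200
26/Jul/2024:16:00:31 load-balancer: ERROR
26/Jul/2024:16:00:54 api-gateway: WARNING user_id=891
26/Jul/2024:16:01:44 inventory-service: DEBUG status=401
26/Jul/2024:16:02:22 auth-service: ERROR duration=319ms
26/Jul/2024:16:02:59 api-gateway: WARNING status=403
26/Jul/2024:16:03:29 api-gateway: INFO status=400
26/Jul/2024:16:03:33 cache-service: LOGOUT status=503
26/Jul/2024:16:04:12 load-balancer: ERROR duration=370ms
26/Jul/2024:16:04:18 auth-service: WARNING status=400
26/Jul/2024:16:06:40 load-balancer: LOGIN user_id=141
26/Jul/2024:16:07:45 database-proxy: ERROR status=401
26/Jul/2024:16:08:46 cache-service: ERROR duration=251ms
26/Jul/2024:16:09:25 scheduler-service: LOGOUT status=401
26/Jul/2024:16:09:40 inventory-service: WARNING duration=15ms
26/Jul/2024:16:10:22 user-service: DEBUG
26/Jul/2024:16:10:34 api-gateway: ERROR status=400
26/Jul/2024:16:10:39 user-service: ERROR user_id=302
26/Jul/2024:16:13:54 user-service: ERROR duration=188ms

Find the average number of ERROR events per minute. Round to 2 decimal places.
0.6

To calculate the rate:

1. Count total ERROR events: 9
2. Total time period: 15 minutes
3. Rate = 9 / 15 = 0.6 events per minute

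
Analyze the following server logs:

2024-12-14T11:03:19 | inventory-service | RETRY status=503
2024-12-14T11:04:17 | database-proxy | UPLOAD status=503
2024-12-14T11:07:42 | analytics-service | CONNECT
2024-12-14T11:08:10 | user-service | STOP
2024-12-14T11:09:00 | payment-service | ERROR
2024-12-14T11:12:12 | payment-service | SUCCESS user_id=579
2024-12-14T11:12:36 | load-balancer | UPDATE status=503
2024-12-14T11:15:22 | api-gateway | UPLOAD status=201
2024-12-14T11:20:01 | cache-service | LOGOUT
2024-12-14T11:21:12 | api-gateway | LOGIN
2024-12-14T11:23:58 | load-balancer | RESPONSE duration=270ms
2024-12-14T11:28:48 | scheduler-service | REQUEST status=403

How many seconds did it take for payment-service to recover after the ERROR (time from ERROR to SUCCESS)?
192

To calculate recovery time:

1. Find ERROR event for payment-service: 2024-12-14T11:09:00
2. Find next SUCCESS event for payment-service: 2024-12-14T11:12:12
3. Recovery time: 2024-12-14T11:12:12 - 2024-12-14T11:09:00 = 192 seconds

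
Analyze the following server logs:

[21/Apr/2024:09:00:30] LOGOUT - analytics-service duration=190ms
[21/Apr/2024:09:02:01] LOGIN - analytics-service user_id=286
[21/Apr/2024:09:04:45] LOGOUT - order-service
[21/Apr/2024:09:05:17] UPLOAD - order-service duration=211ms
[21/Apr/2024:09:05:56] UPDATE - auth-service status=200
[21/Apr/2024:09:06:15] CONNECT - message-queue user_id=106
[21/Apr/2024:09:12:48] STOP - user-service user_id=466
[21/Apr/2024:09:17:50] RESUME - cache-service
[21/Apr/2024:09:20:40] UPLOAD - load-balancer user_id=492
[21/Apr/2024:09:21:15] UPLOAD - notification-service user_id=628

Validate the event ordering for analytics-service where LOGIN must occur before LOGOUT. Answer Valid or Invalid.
Invalid

To validate ordering:

1. Required order: LOGIN → LOGOUT
2. Rule: LOGIN must occur before LOGOUT
3. Check actual order of events for analytics-service
4. Result: Invalid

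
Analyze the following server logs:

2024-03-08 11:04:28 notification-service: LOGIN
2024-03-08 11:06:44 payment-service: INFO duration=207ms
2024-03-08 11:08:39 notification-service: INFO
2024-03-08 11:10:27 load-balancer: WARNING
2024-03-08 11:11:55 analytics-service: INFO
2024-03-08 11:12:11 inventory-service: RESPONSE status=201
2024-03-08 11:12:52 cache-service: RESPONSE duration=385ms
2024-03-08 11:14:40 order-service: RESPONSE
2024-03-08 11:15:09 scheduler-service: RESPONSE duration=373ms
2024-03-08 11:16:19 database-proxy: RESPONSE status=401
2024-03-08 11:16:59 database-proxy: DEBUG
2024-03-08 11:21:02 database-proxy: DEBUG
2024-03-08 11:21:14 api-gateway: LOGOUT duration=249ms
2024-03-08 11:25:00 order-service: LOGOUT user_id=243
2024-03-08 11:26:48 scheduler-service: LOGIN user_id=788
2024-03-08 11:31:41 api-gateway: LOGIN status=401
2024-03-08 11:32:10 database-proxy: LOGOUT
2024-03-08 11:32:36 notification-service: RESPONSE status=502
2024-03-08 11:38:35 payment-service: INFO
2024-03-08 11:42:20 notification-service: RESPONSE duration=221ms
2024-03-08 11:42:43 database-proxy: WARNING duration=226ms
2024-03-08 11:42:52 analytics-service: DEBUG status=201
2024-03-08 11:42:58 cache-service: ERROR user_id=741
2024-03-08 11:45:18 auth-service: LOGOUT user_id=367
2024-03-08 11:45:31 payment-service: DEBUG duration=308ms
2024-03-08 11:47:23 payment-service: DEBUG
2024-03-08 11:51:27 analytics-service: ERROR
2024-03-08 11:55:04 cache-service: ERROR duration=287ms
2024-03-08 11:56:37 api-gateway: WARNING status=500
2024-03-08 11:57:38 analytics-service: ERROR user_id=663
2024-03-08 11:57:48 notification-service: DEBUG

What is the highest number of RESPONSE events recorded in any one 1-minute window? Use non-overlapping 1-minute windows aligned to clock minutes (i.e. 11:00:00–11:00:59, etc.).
2

To find the burst window:

1. Divide the log period into non-overlapping 1-minute windows starting at 11:00
2. Count RESPONSE events in each window
3. Find the window with maximum count
4. Maximum events in a window: 2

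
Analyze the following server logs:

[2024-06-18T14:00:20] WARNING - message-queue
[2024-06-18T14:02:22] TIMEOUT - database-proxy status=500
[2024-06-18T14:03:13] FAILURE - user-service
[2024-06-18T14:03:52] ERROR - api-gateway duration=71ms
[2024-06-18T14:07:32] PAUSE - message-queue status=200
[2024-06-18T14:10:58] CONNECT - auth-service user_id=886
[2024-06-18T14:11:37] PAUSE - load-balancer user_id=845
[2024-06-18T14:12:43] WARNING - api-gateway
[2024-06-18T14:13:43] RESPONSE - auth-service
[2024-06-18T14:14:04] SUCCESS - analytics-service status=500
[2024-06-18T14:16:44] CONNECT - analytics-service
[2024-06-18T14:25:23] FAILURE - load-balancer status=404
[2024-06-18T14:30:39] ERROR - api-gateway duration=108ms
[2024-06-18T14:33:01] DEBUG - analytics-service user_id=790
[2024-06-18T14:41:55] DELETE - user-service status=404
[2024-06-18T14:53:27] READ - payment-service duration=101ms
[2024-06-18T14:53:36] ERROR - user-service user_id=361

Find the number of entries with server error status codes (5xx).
2

To find matching entries:

1. Pattern to match: server error status codes (5xx)
2. Scan each log entry for the pattern
3. Count matches: 2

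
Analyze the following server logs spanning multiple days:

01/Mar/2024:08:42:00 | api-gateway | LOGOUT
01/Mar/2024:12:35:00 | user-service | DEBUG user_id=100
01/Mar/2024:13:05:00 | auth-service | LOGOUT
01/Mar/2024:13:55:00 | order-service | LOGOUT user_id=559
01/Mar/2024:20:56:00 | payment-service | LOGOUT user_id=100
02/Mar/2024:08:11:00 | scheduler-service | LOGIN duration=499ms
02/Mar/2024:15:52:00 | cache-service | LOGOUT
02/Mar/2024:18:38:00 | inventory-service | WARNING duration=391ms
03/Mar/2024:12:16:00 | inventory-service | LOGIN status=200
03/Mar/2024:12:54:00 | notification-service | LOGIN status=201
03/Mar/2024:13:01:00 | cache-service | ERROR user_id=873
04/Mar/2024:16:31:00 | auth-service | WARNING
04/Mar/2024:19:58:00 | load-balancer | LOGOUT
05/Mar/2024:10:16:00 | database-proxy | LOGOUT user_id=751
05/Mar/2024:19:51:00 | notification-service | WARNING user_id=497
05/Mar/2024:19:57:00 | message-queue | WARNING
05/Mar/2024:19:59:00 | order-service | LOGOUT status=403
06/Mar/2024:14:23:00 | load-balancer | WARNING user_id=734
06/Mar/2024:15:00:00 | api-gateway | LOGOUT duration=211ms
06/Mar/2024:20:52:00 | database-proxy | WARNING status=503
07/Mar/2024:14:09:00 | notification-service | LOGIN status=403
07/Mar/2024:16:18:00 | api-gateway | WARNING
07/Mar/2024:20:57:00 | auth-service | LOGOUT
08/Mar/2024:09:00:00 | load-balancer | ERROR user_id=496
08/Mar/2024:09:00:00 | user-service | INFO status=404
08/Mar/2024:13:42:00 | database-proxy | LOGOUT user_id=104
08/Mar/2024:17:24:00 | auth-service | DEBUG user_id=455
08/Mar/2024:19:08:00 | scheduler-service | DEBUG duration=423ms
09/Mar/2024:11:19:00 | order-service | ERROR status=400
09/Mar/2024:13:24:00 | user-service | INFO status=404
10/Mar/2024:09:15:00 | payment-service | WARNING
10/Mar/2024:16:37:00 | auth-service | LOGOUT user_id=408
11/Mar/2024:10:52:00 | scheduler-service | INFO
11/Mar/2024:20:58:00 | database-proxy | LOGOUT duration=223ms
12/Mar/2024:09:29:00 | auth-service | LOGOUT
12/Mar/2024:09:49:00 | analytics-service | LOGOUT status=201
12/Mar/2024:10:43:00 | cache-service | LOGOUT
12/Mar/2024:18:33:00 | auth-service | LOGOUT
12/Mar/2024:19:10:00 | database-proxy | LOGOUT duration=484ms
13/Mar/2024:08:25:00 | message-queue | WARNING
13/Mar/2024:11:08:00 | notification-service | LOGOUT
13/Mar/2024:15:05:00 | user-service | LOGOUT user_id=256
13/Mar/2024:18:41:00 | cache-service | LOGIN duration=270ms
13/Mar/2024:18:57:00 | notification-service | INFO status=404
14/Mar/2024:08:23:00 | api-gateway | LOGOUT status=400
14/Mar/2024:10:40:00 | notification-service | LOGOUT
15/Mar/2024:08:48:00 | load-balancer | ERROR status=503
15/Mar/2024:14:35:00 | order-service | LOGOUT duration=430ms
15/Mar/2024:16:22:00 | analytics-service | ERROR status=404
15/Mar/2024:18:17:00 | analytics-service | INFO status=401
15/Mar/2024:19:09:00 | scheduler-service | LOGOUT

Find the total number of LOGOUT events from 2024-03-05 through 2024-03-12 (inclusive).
12

To filter by date range:

1. Date range: 2024-03-05 through 2024-03-12, both dates inclusive
2. Filter for LOGOUT events whose date falls in this range
3. Count matching events: 12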